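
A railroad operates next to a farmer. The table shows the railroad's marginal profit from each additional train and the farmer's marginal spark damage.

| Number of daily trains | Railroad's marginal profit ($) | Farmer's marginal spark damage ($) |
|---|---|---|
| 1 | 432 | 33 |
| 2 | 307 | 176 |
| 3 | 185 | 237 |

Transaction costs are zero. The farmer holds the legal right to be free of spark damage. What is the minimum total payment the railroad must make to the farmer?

$209

Efficient level: marginal profit ≥ marginal spark damage through level 2, so k* = 2.
With the farmer holding the right, the railroad must at least compensate total damage at k*: 33 + 176 = 209.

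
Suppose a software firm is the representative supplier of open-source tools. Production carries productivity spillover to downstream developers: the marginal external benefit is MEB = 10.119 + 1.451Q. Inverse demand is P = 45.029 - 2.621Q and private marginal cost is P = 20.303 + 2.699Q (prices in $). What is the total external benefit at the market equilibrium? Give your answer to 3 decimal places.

Market equilibrium (private): 20.303 + 2.699Q = 45.029 - 2.621Q → Q_m = 4.6477.
Total external benefit = ∫₀^{Q_m} (10.119 + 1.451Q) dQ = 10.119×4.6477 + ½×1.451×4.6477² = 62.7017.

$62.702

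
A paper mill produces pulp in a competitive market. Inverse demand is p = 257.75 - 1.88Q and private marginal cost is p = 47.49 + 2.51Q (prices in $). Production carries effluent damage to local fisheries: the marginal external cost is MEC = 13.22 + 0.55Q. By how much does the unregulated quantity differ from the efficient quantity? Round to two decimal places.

Market equilibrium (private): 47.49 + 2.51Q = 257.75 - 1.88Q → Q_m = 47.8952.
Social marginal cost = private MC + MEC = 60.71 + 3.06Q.
Set SMC = demand: 60.71 + 3.06Q = 257.75 - 1.88Q → Q* = 39.8866.
Gap = |47.8952 − 39.8866| = 8.0086.

8.01 units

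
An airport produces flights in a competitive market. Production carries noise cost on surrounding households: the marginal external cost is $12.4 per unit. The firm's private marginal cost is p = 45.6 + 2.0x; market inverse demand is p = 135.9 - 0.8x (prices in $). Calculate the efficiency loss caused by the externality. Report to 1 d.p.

DWL = $27.5

Market equilibrium (private): 45.6 + 2.0x = 135.9 - 0.8x → x_m = 32.2500.
Social marginal cost = private MC + MEC = 58.0 + 2.0x.
Set SMC = demand: 58.0 + 2.0x = 135.9 - 0.8x → x* = 27.8214.
The loss is the area between SMC and demand from x* to x_m; with linear curves that's a triangle of height MEC(x_m).
DWL = ½ × 4.4286 × 12.4000 = 27.4573.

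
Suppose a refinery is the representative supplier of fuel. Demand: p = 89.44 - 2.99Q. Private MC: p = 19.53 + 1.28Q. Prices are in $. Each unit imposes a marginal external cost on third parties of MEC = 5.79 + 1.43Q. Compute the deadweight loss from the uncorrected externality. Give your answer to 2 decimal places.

DWL = $74.81

Market equilibrium (private): 19.53 + 1.28Q = 89.44 - 2.99Q → Q_m = 16.3724.
Social marginal cost = private MC + MEC = 25.32 + 2.71Q.
Set SMC = demand: 25.32 + 2.71Q = 89.44 - 2.99Q → Q* = 11.2491.
The loss is the area between SMC and demand from Q* to Q_m; with linear curves that's a triangle of height MEC(Q_m).
DWL = ½ × 5.1233 × 29.2025 = 74.8066.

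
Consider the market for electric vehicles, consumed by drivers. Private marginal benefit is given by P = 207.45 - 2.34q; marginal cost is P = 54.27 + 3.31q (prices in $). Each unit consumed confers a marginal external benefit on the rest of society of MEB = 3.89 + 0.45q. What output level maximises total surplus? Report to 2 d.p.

Social marginal benefit = demand + MEB = 211.34 - 1.89q.
Set SMB = MC: 211.34 - 1.89q = 54.27 + 3.31q → q* = 30.2058.

q* = 30.21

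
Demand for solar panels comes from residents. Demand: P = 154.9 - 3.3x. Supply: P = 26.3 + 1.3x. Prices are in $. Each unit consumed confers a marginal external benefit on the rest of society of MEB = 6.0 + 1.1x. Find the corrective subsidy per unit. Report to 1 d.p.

Social marginal benefit = demand + MEB = 160.9 - 2.2x.
Set SMB = MC: 160.9 - 2.2x = 26.3 + 1.3x → x* = 38.4571.
The Pigouvian subsidy equals MEB at x*: 6.0 + 1.1×38.4571 = 48.3028.

subsidy = $48.3 per unit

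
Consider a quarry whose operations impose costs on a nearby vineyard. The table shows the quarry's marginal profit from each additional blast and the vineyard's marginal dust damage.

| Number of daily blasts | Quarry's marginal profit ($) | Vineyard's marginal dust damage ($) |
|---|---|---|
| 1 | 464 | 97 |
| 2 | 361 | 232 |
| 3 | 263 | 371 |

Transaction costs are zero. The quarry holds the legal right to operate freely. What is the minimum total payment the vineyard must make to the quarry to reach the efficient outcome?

$263

Left alone the quarry would choose level 3 (marginal profit stays positive).
Efficient level: k* = 2 (marginal profit ≥ marginal dust damage through 2).
The vineyard must at least cover the quarry's forgone profit from cutting 3→2: 263 = 263.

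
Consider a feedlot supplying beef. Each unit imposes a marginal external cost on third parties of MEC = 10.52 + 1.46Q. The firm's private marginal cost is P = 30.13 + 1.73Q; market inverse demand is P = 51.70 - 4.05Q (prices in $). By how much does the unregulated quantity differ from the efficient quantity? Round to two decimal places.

2.21 units

Market equilibrium (private): 30.13 + 1.73Q = 51.70 - 4.05Q → Q_m = 3.7318.
Social marginal cost = private MC + MEC = 40.65 + 3.19Q.
Set SMC = demand: 40.65 + 3.19Q = 51.70 - 4.05Q → Q* = 1.5262.
Gap = |3.7318 − 1.5262| = 2.2056.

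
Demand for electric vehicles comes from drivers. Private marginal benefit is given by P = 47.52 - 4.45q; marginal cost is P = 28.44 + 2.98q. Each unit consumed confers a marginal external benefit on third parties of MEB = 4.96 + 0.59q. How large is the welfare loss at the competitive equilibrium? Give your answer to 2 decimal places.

DWL = 3.06

Market equilibrium (private): 28.44 + 2.98q = 47.52 - 4.45q → q_m = 2.5680.
Social marginal benefit = demand + MEB = 52.48 - 3.86q.
Set SMB = MC: 52.48 - 3.86q = 28.44 + 2.98q → q* = 3.5146.
The loss is the area between SMB and MC from q* to q_m; with linear curves that's a triangle of height MEB(q_m).
DWL = ½ × 0.9466 × 6.4751 = 3.0647.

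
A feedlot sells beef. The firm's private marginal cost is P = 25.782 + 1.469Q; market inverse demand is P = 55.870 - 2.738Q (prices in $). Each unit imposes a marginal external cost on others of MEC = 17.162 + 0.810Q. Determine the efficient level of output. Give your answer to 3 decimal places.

Q* = 2.576

Social marginal cost = private MC + MEC = 42.944 + 2.279Q.
Set SMC = demand: 42.944 + 2.279Q = 55.870 - 2.738Q → Q* = 2.5764.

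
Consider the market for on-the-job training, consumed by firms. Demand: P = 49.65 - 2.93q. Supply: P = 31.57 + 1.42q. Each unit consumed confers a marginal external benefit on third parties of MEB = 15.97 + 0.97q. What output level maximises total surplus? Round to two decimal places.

Social marginal benefit = demand + MEB = 65.62 - 1.96q.
Set SMB = MC: 65.62 - 1.96q = 31.57 + 1.42q → q* = 10.0740.

q* = 10.07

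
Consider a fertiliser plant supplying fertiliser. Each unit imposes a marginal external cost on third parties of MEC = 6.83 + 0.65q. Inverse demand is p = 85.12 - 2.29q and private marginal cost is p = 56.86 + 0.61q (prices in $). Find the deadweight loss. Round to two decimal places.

DWL = $24.41

Market equilibrium (private): 56.86 + 0.61q = 85.12 - 2.29q → q_m = 9.7448.
Social marginal cost = private MC + MEC = 63.69 + 1.26q.
Set SMC = demand: 63.69 + 1.26q = 85.12 - 2.29q → q* = 6.0366.
The welfare-loss triangle has base |q_m − q*| and height MEC(q_m) (the vertical gap between SMC and demand is zero at q* and MEC at q_m).
DWL = ½ × 3.7082 × 13.1641 = 24.4076.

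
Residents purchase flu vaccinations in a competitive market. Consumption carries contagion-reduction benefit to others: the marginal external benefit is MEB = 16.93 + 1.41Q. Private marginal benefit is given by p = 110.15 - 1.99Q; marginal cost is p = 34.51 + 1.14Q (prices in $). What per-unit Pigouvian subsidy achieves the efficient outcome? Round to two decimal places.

Social marginal benefit = demand + MEB = 127.08 - 0.58Q.
Set SMB = MC: 127.08 - 0.58Q = 34.51 + 1.14Q → Q* = 53.8198.
The Pigouvian subsidy equals MEB at Q*: 16.93 + 1.41×53.8198 = 92.8159.

subsidy = $92.82 per unit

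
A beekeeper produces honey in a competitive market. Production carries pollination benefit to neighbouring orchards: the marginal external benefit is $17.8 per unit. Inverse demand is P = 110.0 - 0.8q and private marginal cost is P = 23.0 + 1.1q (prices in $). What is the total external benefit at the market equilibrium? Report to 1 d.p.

Market equilibrium (private): 23.0 + 1.1q = 110.0 - 0.8q → q_m = 45.7895.
Total external benefit = MEB × q_m = 17.8 × 45.7895 = 815.0531.

$815.1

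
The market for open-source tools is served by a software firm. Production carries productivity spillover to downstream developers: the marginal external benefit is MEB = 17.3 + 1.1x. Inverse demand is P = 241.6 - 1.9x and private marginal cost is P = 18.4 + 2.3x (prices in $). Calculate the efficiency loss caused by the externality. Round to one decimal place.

Market equilibrium (private): 18.4 + 2.3x = 241.6 - 1.9x → x_m = 53.1429.
Social marginal cost = private MC − MEB = 1.1 + 1.2x.
Set SMC = demand: 1.1 + 1.2x = 241.6 - 1.9x → x* = 77.5806.
Between x* and x_m the wedge demand − SMC runs linearly from 0 to MEB(x_m), so the loss is a triangle.
DWL = ½ × 24.4377 × 75.7571 = 925.6646.

DWL = $925.7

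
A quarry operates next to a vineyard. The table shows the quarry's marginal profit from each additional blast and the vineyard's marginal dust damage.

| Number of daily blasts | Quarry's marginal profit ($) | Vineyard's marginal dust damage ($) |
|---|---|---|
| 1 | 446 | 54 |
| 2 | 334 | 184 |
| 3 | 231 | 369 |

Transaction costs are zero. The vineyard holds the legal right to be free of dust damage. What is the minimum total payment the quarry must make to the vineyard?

Efficient level: marginal profit ≥ marginal dust damage through level 2, so k* = 2.
With the vineyard holding the right, the quarry must at least compensate total damage at k*: 54 + 184 = 238.

$238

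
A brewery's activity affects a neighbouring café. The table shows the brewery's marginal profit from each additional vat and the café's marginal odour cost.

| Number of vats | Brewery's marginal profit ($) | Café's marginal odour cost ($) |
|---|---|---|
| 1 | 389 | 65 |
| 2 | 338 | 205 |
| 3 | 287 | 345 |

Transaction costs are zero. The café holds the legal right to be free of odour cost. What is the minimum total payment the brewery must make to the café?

Efficient level: marginal profit ≥ marginal odour cost through level 2, so k* = 2.
With the café holding the right, the brewery must at least compensate total damage at k*: 65 + 205 = 270.

$270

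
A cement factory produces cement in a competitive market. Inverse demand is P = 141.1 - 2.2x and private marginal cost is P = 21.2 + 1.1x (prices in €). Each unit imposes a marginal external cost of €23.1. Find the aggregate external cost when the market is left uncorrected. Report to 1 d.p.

€839.3

Market equilibrium (private): 21.2 + 1.1x = 141.1 - 2.2x → x_m = 36.3333.
Total external cost = MEC × x_m = 23.1 × 36.3333 = 839.2992.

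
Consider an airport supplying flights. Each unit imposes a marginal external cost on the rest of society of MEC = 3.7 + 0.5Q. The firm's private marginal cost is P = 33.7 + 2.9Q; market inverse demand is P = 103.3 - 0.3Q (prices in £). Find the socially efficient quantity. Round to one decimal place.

Social marginal cost = private MC + MEC = 37.4 + 3.4Q.
Set SMC = demand: 37.4 + 3.4Q = 103.3 - 0.3Q → Q* = 17.8108.

Q* = 17.8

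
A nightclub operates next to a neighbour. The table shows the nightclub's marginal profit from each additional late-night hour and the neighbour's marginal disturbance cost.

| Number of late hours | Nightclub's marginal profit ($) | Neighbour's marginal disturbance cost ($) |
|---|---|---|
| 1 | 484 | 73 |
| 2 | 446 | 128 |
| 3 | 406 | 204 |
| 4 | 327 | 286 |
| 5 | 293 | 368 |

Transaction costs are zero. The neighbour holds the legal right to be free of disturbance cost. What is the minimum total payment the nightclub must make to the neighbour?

$691

Efficient level: marginal profit ≥ marginal disturbance cost through level 4, so k* = 4.
With the neighbour holding the right, the nightclub must at least compensate total damage at k*: 73 + 128 + 204 + 286 = 691.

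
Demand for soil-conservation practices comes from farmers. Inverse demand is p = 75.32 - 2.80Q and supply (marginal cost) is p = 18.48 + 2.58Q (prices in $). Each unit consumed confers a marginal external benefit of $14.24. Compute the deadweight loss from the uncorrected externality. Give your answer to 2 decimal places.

DWL = $18.85

Market equilibrium (private): 18.48 + 2.58Q = 75.32 - 2.80Q → Q_m = 10.5651.
Social marginal benefit = demand + MEB = 89.56 - 2.80Q.
Set SMB = MC: 89.56 - 2.80Q = 18.48 + 2.58Q → Q* = 13.2119.
Between Q* and Q_m the wedge SMB − MC runs linearly from 0 to MEB(Q_m), so the loss is a triangle.
DWL = ½ × 2.6468 × 14.2400 = 18.8452.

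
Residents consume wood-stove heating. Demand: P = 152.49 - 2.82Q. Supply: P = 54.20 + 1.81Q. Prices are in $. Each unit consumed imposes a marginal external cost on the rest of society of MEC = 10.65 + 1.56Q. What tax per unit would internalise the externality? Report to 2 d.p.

Social marginal benefit = demand − MEC = 141.84 - 4.38Q.
Set SMB = MC: 141.84 - 4.38Q = 54.20 + 1.81Q → Q* = 14.1583.
The Pigouvian tax equals MEC at Q*: 10.65 + 1.56×14.1583 = 32.7369.

tax = $32.74 per unit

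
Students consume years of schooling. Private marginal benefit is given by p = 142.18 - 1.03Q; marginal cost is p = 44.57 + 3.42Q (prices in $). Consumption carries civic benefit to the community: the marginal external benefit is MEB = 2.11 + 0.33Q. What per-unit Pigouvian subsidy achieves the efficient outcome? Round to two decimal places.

subsidy = $10.10 per unit

Social marginal benefit = demand + MEB = 144.29 - 0.70Q.
Set SMB = MC: 144.29 - 0.70Q = 44.57 + 3.42Q → Q* = 24.2039.
The Pigouvian subsidy equals MEB at Q*: 2.11 + 0.33×24.2039 = 10.0973.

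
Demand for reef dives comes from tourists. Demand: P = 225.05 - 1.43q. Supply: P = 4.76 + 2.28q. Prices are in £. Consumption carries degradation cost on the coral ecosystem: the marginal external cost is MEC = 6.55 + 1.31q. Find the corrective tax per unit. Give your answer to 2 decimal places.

tax = £62.33 per unit

Social marginal benefit = demand − MEC = 218.50 - 2.74q.
Set SMB = MC: 218.50 - 2.74q = 4.76 + 2.28q → q* = 42.5777.
The Pigouvian tax equals MEC at q*: 6.55 + 1.31×42.5777 = 62.3268.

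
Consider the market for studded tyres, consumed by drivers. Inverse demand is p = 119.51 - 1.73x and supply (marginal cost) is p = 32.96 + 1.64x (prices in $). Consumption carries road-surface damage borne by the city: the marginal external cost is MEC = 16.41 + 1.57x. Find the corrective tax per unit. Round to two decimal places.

Social marginal benefit = demand − MEC = 103.10 - 3.30x.
Set SMB = MC: 103.10 - 3.30x = 32.96 + 1.64x → x* = 14.1984.
The Pigouvian tax equals MEC at x*: 16.41 + 1.57×14.1984 = 38.7015.

tax = $38.70 per unit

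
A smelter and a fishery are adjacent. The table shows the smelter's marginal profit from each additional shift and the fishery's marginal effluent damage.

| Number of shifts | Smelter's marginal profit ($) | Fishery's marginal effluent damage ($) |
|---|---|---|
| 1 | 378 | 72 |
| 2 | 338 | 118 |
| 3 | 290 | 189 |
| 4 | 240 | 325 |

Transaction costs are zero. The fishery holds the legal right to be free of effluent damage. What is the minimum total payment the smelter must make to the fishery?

Efficient level: marginal profit ≥ marginal effluent damage through level 3, so k* = 3.
With the fishery holding the right, the smelter must at least compensate total damage at k*: 72 + 118 + 189 = 379.

$379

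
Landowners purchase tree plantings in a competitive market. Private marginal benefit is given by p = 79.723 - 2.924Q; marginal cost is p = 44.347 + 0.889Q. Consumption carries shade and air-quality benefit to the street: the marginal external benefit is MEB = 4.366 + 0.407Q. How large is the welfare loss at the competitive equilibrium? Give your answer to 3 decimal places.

Market equilibrium (private): 44.347 + 0.889Q = 79.723 - 2.924Q → Q_m = 9.2777.
Social marginal benefit = demand + MEB = 84.089 - 2.517Q.
Set SMB = MC: 84.089 - 2.517Q = 44.347 + 0.889Q → Q* = 11.6682.
Height of the DWL triangle at Q_m is SMB(Q_m) − MC(Q_m) = MEB(Q_m) = 8.1420.
DWL = ½ × 2.3905 × 8.1420 = 9.7317.

DWL = 9.732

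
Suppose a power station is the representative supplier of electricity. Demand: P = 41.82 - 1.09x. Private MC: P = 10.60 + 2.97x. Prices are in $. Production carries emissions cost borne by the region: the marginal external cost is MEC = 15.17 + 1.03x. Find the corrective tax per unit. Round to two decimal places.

Social marginal cost = private MC + MEC = 25.77 + 4.00x.
Set SMC = demand: 25.77 + 4.00x = 41.82 - 1.09x → x* = 3.1532.
The Pigouvian tax equals MEC at x*: 15.17 + 1.03×3.1532 = 18.4178.

tax = $18.42 per unit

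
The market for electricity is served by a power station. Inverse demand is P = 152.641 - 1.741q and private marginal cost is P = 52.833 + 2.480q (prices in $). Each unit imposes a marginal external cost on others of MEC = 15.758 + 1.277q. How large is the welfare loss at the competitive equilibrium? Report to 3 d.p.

Market equilibrium (private): 52.833 + 2.480q = 152.641 - 1.741q → q_m = 23.6456.
Social marginal cost = private MC + MEC = 68.591 + 3.757q.
Set SMC = demand: 68.591 + 3.757q = 152.641 - 1.741q → q* = 15.2874.
The loss is the area between SMC and demand from q* to q_m; with linear curves that's a triangle of height MEC(q_m).
DWL = ½ × 8.3582 × 45.9534 = 192.0439.

DWL = $192.044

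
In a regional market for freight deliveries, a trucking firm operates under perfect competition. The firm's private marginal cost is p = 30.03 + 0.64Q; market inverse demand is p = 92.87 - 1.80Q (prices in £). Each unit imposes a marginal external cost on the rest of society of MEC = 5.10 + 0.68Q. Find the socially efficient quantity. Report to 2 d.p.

Q* = 18.51

Social marginal cost = private MC + MEC = 35.13 + 1.32Q.
Set SMC = demand: 35.13 + 1.32Q = 92.87 - 1.80Q → Q* = 18.5064.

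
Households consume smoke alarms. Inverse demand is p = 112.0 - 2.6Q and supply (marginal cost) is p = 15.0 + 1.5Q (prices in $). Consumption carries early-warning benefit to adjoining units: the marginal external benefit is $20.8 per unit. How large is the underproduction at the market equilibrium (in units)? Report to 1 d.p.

Market equilibrium (private): 15.0 + 1.5Q = 112.0 - 2.6Q → Q_m = 23.6585.
Social marginal benefit = demand + MEB = 132.8 - 2.6Q.
Set SMB = MC: 132.8 - 2.6Q = 15.0 + 1.5Q → Q* = 28.7317.
Gap = |23.6585 − 28.7317| = 5.0732.

5.1 units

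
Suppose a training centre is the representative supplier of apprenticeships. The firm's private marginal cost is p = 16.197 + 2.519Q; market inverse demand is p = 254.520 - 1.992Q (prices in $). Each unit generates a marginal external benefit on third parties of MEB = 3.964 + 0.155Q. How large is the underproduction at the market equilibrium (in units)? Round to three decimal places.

Market equilibrium (private): 16.197 + 2.519Q = 254.520 - 1.992Q → Q_m = 52.8315.
Social marginal cost = private MC − MEB = 12.233 + 2.364Q.
Set SMC = demand: 12.233 + 2.364Q = 254.520 - 1.992Q → Q* = 55.6214.
Gap = |52.8315 − 55.6214| = 2.7899.

2.790 units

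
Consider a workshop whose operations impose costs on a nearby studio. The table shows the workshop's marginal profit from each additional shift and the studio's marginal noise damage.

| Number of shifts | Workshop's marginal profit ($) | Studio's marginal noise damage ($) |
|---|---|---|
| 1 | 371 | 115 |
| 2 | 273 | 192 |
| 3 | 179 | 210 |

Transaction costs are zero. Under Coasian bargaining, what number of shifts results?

Bargaining reaches the level where marginal profit last exceeds marginal noise damage.
That holds through level 2 (273 ≥ 192) but not at 3 (179 < 210).

2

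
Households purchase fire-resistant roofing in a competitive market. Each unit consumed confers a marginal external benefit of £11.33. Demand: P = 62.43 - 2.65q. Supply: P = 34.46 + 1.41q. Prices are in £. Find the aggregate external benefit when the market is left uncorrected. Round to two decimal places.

Market equilibrium (private): 34.46 + 1.41q = 62.43 - 2.65q → q_m = 6.8892.
Total external benefit = MEB × q_m = 11.33 × 6.8892 = 78.0546.

£78.05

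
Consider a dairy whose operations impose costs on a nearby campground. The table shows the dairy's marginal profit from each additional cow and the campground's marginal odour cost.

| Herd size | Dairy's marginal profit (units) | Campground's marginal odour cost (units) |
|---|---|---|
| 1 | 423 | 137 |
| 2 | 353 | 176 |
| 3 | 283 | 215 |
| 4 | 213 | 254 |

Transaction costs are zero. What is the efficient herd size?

Bargaining reaches the level where marginal profit last exceeds marginal odour cost.
That holds through level 3 (283 ≥ 215) but not at 4 (213 < 254).

3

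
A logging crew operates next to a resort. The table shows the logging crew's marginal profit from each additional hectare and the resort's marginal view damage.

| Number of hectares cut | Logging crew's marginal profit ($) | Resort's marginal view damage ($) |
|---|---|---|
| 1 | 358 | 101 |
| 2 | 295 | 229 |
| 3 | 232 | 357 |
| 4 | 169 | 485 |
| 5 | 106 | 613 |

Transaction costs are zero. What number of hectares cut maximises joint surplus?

2

Bargaining reaches the level where marginal profit last exceeds marginal view damage.
That holds through level 2 (295 ≥ 229) but not at 3 (232 < 357).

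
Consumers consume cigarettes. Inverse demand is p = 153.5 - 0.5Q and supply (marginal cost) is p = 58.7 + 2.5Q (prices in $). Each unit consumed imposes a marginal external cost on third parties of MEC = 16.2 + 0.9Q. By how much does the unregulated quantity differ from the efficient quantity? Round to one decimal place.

Market equilibrium (private): 58.7 + 2.5Q = 153.5 - 0.5Q → Q_m = 31.6000.
Social marginal benefit = demand − MEC = 137.3 - 1.4Q.
Set SMB = MC: 137.3 - 1.4Q = 58.7 + 2.5Q → Q* = 20.1538.
Gap = |31.6000 − 20.1538| = 11.4462.

11.4 units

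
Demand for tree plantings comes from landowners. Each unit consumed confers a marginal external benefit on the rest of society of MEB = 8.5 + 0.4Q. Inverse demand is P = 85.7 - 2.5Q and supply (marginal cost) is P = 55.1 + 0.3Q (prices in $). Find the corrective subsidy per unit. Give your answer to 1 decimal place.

Social marginal benefit = demand + MEB = 94.2 - 2.1Q.
Set SMB = MC: 94.2 - 2.1Q = 55.1 + 0.3Q → Q* = 16.2917.
The Pigouvian subsidy equals MEB at Q*: 8.5 + 0.4×16.2917 = 15.0167.

subsidy = $15.0 per unit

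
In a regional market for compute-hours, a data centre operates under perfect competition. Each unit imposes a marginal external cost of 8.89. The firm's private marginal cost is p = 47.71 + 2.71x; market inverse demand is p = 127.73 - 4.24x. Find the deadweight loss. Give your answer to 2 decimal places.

DWL = 5.69

Market equilibrium (private): 47.71 + 2.71x = 127.73 - 4.24x → x_m = 11.5137.
Social marginal cost = private MC + MEC = 56.60 + 2.71x.
Set SMC = demand: 56.60 + 2.71x = 127.73 - 4.24x → x* = 10.2345.
The loss is the area between SMC and demand from x* to x_m; with linear curves that's a triangle of height MEC(x_m).
DWL = ½ × 1.2792 × 8.8900 = 5.6860.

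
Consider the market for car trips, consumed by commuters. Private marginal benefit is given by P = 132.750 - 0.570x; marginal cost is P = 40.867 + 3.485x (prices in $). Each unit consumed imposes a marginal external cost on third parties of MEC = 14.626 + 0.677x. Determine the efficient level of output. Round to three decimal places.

Social marginal benefit = demand − MEC = 118.124 - 1.247x.
Set SMB = MC: 118.124 - 1.247x = 40.867 + 3.485x → x* = 16.3265.

x* = 16.327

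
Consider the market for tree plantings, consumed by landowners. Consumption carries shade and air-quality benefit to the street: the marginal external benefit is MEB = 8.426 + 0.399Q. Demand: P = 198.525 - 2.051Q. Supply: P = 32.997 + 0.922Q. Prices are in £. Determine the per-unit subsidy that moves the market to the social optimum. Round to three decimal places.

Social marginal benefit = demand + MEB = 206.951 - 1.652Q.
Set SMB = MC: 206.951 - 1.652Q = 32.997 + 0.922Q → Q* = 67.5812.
The Pigouvian subsidy equals MEB at Q*: 8.426 + 0.399×67.5812 = 35.3909.

subsidy = £35.391 per unit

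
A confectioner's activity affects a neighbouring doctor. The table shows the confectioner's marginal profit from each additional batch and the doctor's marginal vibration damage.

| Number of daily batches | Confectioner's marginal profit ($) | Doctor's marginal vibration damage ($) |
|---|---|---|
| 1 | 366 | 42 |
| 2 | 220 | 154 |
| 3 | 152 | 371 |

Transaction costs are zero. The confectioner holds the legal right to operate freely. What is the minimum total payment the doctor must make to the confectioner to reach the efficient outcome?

Left alone the confectioner would choose level 3 (marginal profit stays positive).
Efficient level: k* = 2 (marginal profit ≥ marginal vibration damage through 2).
The doctor must at least cover the confectioner's forgone profit from cutting 3→2: 152 = 152.

$152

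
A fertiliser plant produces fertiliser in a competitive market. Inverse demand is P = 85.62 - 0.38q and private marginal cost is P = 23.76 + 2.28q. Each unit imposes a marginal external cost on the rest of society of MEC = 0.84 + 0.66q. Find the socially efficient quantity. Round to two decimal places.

Social marginal cost = private MC + MEC = 24.60 + 2.94q.
Set SMC = demand: 24.60 + 2.94q = 85.62 - 0.38q → q* = 18.3795.

q* = 18.38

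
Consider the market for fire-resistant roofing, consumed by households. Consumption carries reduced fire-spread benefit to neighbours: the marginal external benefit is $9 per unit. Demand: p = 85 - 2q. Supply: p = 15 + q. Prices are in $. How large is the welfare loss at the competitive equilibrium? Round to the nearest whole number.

Market equilibrium (private): 15 + q = 85 - 2q → q_m = 23.3333.
Social marginal benefit = demand + MEB = 94 - 2q.
Set SMB = MC: 94 - 2q = 15 + q → q* = 26.3333.
The welfare-loss triangle has base |q_m − q*| and height MEB(q_m) (the vertical gap between SMB and MC is zero at q* and MEB at q_m).
DWL = ½ × 3.0000 × 9.0000 = 13.5000.

DWL = $14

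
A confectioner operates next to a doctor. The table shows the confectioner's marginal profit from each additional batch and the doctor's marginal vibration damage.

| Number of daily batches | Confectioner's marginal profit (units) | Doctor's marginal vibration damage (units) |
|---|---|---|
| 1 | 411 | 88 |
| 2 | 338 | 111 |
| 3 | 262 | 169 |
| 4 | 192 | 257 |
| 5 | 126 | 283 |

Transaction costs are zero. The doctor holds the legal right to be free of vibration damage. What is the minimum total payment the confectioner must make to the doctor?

Efficient level: marginal profit ≥ marginal vibration damage through level 3, so k* = 3.
With the doctor holding the right, the confectioner must at least compensate total damage at k*: 88 + 111 + 169 = 368.

368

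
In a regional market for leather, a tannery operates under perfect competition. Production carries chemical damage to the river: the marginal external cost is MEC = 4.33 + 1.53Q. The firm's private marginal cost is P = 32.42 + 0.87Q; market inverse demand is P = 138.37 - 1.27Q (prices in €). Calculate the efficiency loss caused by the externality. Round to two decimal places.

DWL = €873.66

Market equilibrium (private): 32.42 + 0.87Q = 138.37 - 1.27Q → Q_m = 49.5093.
Social marginal cost = private MC + MEC = 36.75 + 2.40Q.
Set SMC = demand: 36.75 + 2.40Q = 138.37 - 1.27Q → Q* = 27.6894.
Height of the DWL triangle at Q_m is SMC(Q_m) − demand(Q_m) = MEC(Q_m) = 80.0793.
DWL = ½ × 21.8199 × 80.0793 = 873.6612.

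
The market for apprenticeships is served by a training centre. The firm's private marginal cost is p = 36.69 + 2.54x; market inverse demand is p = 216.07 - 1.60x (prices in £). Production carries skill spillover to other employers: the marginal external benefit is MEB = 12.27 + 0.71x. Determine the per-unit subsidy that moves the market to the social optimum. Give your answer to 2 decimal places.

subsidy = £51.94 per unit

Social marginal cost = private MC − MEB = 24.42 + 1.83x.
Set SMC = demand: 24.42 + 1.83x = 216.07 - 1.60x → x* = 55.8746.
The Pigouvian subsidy equals MEB at x*: 12.27 + 0.71×55.8746 = 51.9410.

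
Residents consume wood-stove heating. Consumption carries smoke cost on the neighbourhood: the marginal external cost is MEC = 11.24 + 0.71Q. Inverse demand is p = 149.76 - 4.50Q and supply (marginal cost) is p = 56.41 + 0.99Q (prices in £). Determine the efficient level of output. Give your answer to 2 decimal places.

Q* = 13.24

Social marginal benefit = demand − MEC = 138.52 - 5.21Q.
Set SMB = MC: 138.52 - 5.21Q = 56.41 + 0.99Q → Q* = 13.2435.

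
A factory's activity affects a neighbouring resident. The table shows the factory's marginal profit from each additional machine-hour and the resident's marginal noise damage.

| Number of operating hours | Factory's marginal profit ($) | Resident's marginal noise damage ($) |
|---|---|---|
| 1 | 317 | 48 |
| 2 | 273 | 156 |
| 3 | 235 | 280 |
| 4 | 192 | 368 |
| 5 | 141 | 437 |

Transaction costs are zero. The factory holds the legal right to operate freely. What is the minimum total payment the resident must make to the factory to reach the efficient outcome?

$568

Left alone the factory would choose level 5 (marginal profit stays positive).
Efficient level: k* = 2 (marginal profit ≥ marginal noise damage through 2).
The resident must at least cover the factory's forgone profit from cutting 5→2: 235 + 192 + 141 = 568.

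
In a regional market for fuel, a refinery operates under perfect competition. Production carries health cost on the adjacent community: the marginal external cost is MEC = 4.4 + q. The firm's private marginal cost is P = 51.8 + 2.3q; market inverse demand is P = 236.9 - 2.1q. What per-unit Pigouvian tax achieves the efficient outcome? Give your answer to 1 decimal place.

tax = 37.9 per unit

Social marginal cost = private MC + MEC = 56.2 + 3.3q.
Set SMC = demand: 56.2 + 3.3q = 236.9 - 2.1q → q* = 33.4630.
The Pigouvian tax equals MEC at q*: 4.4 + 1.0×33.4630 = 37.8630.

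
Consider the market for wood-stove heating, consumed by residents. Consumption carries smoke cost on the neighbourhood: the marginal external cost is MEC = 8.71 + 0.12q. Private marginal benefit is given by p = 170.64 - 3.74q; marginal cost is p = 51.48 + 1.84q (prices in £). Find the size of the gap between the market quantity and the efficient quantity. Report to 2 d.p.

Market equilibrium (private): 51.48 + 1.84q = 170.64 - 3.74q → q_m = 21.3548.
Social marginal benefit = demand − MEC = 161.93 - 3.86q.
Set SMB = MC: 161.93 - 3.86q = 51.48 + 1.84q → q* = 19.3772.
Gap = |21.3548 − 19.3772| = 1.9776.

1.98 units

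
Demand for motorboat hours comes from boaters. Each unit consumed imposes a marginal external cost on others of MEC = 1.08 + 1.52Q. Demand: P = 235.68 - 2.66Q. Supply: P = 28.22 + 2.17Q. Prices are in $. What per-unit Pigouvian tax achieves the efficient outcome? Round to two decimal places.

Social marginal benefit = demand − MEC = 234.60 - 4.18Q.
Set SMB = MC: 234.60 - 4.18Q = 28.22 + 2.17Q → Q* = 32.5008.
The Pigouvian tax equals MEC at Q*: 1.08 + 1.52×32.5008 = 50.4812.

tax = $50.48 per unit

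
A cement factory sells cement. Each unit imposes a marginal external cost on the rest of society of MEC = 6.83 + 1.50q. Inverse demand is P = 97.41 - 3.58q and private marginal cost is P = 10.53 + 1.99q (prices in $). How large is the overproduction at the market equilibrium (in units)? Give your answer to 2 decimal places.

Market equilibrium (private): 10.53 + 1.99q = 97.41 - 3.58q → q_m = 15.5978.
Social marginal cost = private MC + MEC = 17.36 + 3.49q.
Set SMC = demand: 17.36 + 3.49q = 97.41 - 3.58q → q* = 11.3225.
Gap = |15.5978 − 11.3225| = 4.2753.

4.28 units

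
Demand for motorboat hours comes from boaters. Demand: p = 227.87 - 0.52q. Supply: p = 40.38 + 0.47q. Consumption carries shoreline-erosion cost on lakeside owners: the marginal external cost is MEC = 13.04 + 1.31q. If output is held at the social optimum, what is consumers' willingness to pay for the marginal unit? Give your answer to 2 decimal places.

P = 188.43

Social marginal benefit = demand − MEC = 214.83 - 1.83q.
Set SMB = MC: 214.83 - 1.83q = 40.38 + 0.47q → q* = 75.8478.
Consumer price on the demand curve at q*: 227.87 − 0.52×75.8478 = 188.4291.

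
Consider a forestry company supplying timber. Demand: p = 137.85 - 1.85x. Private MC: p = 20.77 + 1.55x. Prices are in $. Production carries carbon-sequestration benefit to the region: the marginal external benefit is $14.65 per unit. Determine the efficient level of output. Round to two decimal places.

x* = 38.74

Social marginal cost = private MC − MEB = 6.12 + 1.55x.
Set SMC = demand: 6.12 + 1.55x = 137.85 - 1.85x → x* = 38.7441.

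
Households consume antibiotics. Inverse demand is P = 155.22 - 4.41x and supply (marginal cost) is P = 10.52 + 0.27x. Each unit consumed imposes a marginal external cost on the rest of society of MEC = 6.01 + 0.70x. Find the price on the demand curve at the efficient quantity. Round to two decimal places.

P = 41.54

Social marginal benefit = demand − MEC = 149.21 - 5.11x.
Set SMB = MC: 149.21 - 5.11x = 10.52 + 0.27x → x* = 25.7788.
Consumer price on the demand curve at x*: 155.22 − 4.41×25.7788 = 41.5355.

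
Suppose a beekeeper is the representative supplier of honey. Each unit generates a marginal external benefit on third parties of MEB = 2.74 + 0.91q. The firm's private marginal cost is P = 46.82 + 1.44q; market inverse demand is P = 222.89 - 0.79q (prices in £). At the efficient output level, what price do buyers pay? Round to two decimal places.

P = £115.87

Social marginal cost = private MC − MEB = 44.08 + 0.53q.
Set SMC = demand: 44.08 + 0.53q = 222.89 - 0.79q → q* = 135.4621.
Consumer price on the demand curve at q*: 222.89 − 0.79×135.4621 = 115.8749.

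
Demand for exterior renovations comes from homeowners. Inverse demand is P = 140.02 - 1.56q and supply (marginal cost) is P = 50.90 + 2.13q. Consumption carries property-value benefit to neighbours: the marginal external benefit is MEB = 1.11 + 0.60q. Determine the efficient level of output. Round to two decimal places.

q* = 29.20

Social marginal benefit = demand + MEB = 141.13 - 0.96q.
Set SMB = MC: 141.13 - 0.96q = 50.90 + 2.13q → q* = 29.2006.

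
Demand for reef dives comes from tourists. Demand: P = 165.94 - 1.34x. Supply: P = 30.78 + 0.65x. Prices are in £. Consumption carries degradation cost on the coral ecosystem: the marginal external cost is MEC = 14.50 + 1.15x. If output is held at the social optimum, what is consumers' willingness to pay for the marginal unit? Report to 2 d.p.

Social marginal benefit = demand − MEC = 151.44 - 2.49x.
Set SMB = MC: 151.44 - 2.49x = 30.78 + 0.65x → x* = 38.4268.
Consumer price on the demand curve at x*: 165.94 − 1.34×38.4268 = 114.4481.

P = £114.45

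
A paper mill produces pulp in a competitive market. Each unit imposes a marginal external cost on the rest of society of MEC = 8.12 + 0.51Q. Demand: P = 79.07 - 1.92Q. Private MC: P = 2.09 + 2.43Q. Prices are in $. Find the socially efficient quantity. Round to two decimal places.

Q* = 14.17

Social marginal cost = private MC + MEC = 10.21 + 2.94Q.
Set SMC = demand: 10.21 + 2.94Q = 79.07 - 1.92Q → Q* = 14.1687.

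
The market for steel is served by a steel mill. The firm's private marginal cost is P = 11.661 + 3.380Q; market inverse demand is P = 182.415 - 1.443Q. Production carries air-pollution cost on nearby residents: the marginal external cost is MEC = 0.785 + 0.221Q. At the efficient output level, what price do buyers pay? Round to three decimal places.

P = 133.790

Social marginal cost = private MC + MEC = 12.446 + 3.601Q.
Set SMC = demand: 12.446 + 3.601Q = 182.415 - 1.443Q → Q* = 33.6973.
Consumer price on the demand curve at Q*: 182.415 − 1.443×33.6973 = 133.7898.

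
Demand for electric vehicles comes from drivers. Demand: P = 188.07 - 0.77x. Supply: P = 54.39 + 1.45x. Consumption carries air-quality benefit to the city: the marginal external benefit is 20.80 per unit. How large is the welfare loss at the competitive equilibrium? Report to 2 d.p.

Market equilibrium (private): 54.39 + 1.45x = 188.07 - 0.77x → x_m = 60.2162.
Social marginal benefit = demand + MEB = 208.87 - 0.77x.
Set SMB = MC: 208.87 - 0.77x = 54.39 + 1.45x → x* = 69.5856.
The loss is the area between SMB and MC from x* to x_m; with linear curves that's a triangle of height MEB(x_m).
DWL = ½ × 9.3694 × 20.8000 = 97.4418.

DWL = 97.44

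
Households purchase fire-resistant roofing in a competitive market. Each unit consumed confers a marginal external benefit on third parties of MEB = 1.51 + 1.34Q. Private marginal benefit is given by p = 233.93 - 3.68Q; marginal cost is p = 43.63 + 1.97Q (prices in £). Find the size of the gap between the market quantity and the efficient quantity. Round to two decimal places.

10.82 units

Market equilibrium (private): 43.63 + 1.97Q = 233.93 - 3.68Q → Q_m = 33.6814.
Social marginal benefit = demand + MEB = 235.44 - 2.34Q.
Set SMB = MC: 235.44 - 2.34Q = 43.63 + 1.97Q → Q* = 44.5035.
Gap = |33.6814 − 44.5035| = 10.8221.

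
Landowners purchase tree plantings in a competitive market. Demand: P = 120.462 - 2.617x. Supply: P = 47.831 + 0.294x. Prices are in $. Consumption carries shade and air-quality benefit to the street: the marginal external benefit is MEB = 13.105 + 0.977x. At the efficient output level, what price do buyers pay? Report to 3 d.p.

P = $4.448

Social marginal benefit = demand + MEB = 133.567 - 1.640x.
Set SMB = MC: 133.567 - 1.640x = 47.831 + 0.294x → x* = 44.3309.
Consumer price on the demand curve at x*: 120.462 − 2.617×44.3309 = 4.4480.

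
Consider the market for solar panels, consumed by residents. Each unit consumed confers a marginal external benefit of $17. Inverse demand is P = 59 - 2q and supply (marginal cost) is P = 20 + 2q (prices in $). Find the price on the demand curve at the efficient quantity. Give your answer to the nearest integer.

Social marginal benefit = demand + MEB = 76 - 2q.
Set SMB = MC: 76 - 2q = 20 + 2q → q* = 14.0000.
Consumer price on the demand curve at q*: 59 − 2×14.0000 = 31.0000.

P = $31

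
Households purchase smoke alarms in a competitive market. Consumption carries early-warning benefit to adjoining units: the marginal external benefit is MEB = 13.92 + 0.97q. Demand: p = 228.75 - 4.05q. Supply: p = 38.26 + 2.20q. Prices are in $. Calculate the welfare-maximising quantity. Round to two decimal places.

Social marginal benefit = demand + MEB = 242.67 - 3.08q.
Set SMB = MC: 242.67 - 3.08q = 38.26 + 2.20q → q* = 38.7140.

q* = 38.71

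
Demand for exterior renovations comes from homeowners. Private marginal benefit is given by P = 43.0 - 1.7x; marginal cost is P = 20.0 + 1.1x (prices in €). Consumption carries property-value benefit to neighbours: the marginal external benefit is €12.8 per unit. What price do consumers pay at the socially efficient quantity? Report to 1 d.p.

P = €21.3

Social marginal benefit = demand + MEB = 55.8 - 1.7x.
Set SMB = MC: 55.8 - 1.7x = 20.0 + 1.1x → x* = 12.7857.
Consumer price on the demand curve at x*: 43.0 − 1.7×12.7857 = 21.2643.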